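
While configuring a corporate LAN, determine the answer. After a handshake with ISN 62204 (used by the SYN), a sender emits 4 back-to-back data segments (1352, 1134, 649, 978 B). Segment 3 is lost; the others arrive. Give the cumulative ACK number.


SYN uses sequence number 62204; first data byte = ISN + 1 = 62205.
Segment 1: SEQ = 62205, len = 1352 B, covers [62205, 63556]
Segment 2: SEQ = 63557, len = 1134 B, covers [63557, 64690]
Segment 3: SEQ = 64691, len = 649 B, covers [64691, 65339] [LOST]
Segment 4: SEQ = 65340, len = 978 B, covers [65340, 66317]
In-order data received: bytes [62205, 64690] (segments 1..2).
Segment 3 missing -> gap begins at byte 64691; later segments buffered out of order.
Cumulative ACK = next expected in-order byte = 62205 + 1352 + 1134 = 64691

64691


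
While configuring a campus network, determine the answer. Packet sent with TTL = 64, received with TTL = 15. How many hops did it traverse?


Given: initial TTL = 64, received TTL = 15
Hops = initial TTL - received TTL
Hops = 64 - 15 = 49

49


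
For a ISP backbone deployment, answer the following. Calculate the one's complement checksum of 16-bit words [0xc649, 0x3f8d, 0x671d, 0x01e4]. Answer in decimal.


Given words: [0xc649, 0x3f8d, 0x671d, 0x01e4]
Step 1: Sum all words
Raw sum = 50761 + 16269 + 26397 + 484 = 93911
Step 2: Fold carry: (28375 + 1) = 28376
One's complement = ~28376 & 0xFFFF = 37159

37159


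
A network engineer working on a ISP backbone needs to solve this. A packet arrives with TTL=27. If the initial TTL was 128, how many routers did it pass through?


Given: initial TTL = 128, received TTL = 27
Hops = initial TTL - received TTL
Hops = 128 - 27 = 101

101


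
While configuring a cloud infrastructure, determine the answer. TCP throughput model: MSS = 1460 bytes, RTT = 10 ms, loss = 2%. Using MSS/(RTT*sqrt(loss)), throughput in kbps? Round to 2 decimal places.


Given: MSS = 1460 bytes, RTT = 10 ms, loss = 2%
RTT in seconds = 10 / 1000 = 0.01
Loss rate = 2% = 0.02
sqrt(loss) = sqrt(0.02) = 0.141421356237
Throughput (bytes/s) = 1460 / (0.01 * 0.141421356237) = 1032375.9005
Throughput (kbps) = 1032375.9005 * 8 / 1000 = 8259.007204 -> 8259.01 kbps (2 dp)

8259.01


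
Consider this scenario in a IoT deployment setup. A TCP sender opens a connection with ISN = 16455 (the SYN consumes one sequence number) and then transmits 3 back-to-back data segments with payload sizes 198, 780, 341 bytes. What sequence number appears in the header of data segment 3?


The SYN occupies sequence number ISN = 16455, so the first data byte is ISN + 1 = 16456.
SEQ of data segment i = (ISN + 1) + sum of payload sizes of segments 1..i-1.
Segment 1: SEQ = 16456, payload = 198 bytes
Segment 2: SEQ = 16654, payload = 780 bytes
Segment 3: SEQ = 17434, payload = 341 bytes
SEQ of segment 3 = 16456 + 198 + 780 = 17434

17434


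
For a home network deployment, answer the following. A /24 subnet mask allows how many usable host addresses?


Given: subnet mask /24
Host bits = 32 - 24 = 8
Total addresses = 2^8 = 256
Usable hosts = 256 - 2 (network + broadcast) = 254

254


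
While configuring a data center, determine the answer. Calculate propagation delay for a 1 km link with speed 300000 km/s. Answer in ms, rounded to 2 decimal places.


Given: distance = 1 km, speed = 300000 km/s
Delay = distance / speed = 1 / 300000 seconds
Delay in ms = 1 * 1000 / 300000
Delay = 0.0033 ms
Rounded to 2 dp = 0.00 ms

0.00


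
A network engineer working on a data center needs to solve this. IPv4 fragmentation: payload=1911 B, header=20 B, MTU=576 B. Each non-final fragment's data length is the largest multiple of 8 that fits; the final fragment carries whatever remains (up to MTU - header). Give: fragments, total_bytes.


Max data per non-final fragment = floor((MTU - header)/8)*8 = floor((576 - 20)/8)*8 = floor(556/8)*8 = 552 B
Final fragment needs no 8-byte alignment: it can carry up to MTU - header = 556 B
Non-final fragments needed = ceil((payload - 556) / 552) = ceil(1355/552) = ceil(2.4547) = 3
Number of fragments = 3 + 1 = 4
Fragment sizes (data): 3 * 552 B + 255 B (last, 255 <= 556 OK)
Total bytes sent = payload + n_frags * header = 1911 + 4*20 = 1911 + 80 = 1991 B

4, 1991


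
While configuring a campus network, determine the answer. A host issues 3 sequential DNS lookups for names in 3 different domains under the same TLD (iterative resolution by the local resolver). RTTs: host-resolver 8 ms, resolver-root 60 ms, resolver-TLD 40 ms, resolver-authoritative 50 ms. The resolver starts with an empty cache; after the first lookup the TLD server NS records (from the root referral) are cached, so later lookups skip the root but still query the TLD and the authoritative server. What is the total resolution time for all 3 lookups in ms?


Lookup 1 (cold cache): local + root + TLD + auth = 8 + 60 + 40 + 50 = 158 ms
Lookups 2..3 (TLD NS cached -> skip root; new domain -> still ask TLD and auth): local + TLD + auth = 8 + 40 + 50 = 98 ms each
Remaining 2 lookups: 2 * 98 = 196 ms
Total = 158 + 196 = 354 ms

354


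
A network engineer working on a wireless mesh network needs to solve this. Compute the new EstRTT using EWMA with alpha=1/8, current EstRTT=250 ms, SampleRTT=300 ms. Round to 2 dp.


Given: EstRTT = 250 ms, SampleRTT = 300 ms, alpha = 1/8
New EstRTT = (1 - alpha) * EstRTT + alpha * SampleRTT
(7/8) * 250 = 218.75
(1/8) * 300 = 37.5
New EstRTT = 218.75 + 37.5 = 256.25 ms -> 256.25 ms (2 dp)

256.25


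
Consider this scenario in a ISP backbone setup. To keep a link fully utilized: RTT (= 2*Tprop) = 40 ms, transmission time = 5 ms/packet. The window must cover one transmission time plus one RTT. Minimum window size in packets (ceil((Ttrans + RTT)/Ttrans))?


Given: Ttrans = 5 ms, RTT = 40 ms (= 2 * Tprop, Tprop = 20 ms)
Time until first ACK returns = Ttrans + RTT = 5 + 40 = 45 ms
Need W * Ttrans >= Ttrans + RTT  ->  W >= (Ttrans + RTT) / Ttrans
(Ttrans + RTT) / Ttrans = 45 / 5 = 9
W_min = ceil(9) = 9

9


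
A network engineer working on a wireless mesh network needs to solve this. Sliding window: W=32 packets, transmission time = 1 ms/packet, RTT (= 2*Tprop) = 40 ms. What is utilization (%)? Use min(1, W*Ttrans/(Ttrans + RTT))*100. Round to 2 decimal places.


Given: W = 32, Ttrans = 1 ms, RTT = 40 ms (= 2 * Tprop, Tprop = 20 ms)
Cycle time = Ttrans + RTT = 1 + 40 = 41 ms (first packet sent until its ACK returns)
W * Ttrans = 32 * 1 = 32 ms of sending per cycle
W * Ttrans / (Ttrans + RTT) = 32 / 41 = 0.780488
U = min(1, 0.780488) = 0.780488
U% = 78.05%

78.05


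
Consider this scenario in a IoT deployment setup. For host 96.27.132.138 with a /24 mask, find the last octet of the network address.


Given: IP = 96.27.132.138, prefix = /24
Subnet mask = 255.255.255.0
Last octet of IP: 138
Last octet of mask: 0
Network last octet = 138 AND 0 = 0

0


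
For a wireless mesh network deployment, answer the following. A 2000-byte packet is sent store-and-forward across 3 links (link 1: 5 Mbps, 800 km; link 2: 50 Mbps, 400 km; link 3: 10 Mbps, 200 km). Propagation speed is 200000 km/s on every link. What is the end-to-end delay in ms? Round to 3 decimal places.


Packet = 2000 bytes = 16000 bits. Store-and-forward: sum (t_trans + t_prop) per link.
Link 1: t_trans = 16000/(5*10^6) s = 3.2000 ms; t_prop = 800/200000 s = 4.0000 ms; subtotal = 7.2000 ms
Link 2: t_trans = 16000/(50*10^6) s = 0.3200 ms; t_prop = 400/200000 s = 2.0000 ms; subtotal = 2.3200 ms
Link 3: t_trans = 16000/(10*10^6) s = 1.6000 ms; t_prop = 200/200000 s = 1.0000 ms; subtotal = 2.6000 ms
End-to-end = 7.2000 + 2.3200 + 2.6000 = 12.1200 ms -> 12.120 ms (3 dp)

12.120


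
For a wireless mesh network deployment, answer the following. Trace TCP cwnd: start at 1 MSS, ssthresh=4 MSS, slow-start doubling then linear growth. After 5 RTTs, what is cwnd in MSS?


RTT 0: cwnd = 1 MSS (initial)
RTT 1: cwnd = 2 MSS (slow start, doubled)
RTT 2: cwnd = 4 MSS (slow start, doubled)
RTT 3: cwnd = 5 MSS (congestion avoidance, +1)
RTT 4: cwnd = 6 MSS (congestion avoidance, +1)
RTT 5: cwnd = 7 MSS (congestion avoidance, +1)

7


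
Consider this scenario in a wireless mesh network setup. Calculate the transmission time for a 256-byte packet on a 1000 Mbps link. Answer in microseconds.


Given: packet = 256 bytes, bandwidth = 1000 Mbps
Packet in bits = 256 * 8 = 2048 bits
Bandwidth = 1000 * 10^6 = 1000000000 bps
Time = 2048 / 1000000000 seconds
Time in us = 2048 * 10^6 / 1000000000 = 2.048

2.048


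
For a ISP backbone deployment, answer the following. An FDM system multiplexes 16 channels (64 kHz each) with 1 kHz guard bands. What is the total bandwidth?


Given: 16 channels, 64 kHz each, guard = 1 kHz
Channel bandwidth = 16 * 64 = 1024 kHz
Guard bands = 15 gaps * 1 kHz = 15 kHz
Total = 1024 + 15 = 1039 kHz

1039


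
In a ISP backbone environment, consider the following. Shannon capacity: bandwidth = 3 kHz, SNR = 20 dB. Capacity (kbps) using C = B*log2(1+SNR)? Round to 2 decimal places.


Given: B = 3 kHz, SNR = 20 dB
SNR linear = 10^(20/10) = 100
1 + SNR = 101
log2(101) = 6.6582114828
C = 3 * 1000 * 6.6582114828 = 19974.6344 bps
C = 19.974634 kbps -> 19.97 kbps (2 dp)

19.97


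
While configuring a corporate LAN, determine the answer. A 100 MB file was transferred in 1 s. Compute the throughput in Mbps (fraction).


Given: file = 100 MB, time = 1 s
File in Mb = 100 * 8 = 800 Mb
Throughput = 800 / 1 Mbps
Throughput = 800 Mbps

800


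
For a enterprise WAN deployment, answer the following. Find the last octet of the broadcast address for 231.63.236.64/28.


Given: IP = 231.63.236.64, prefix = /28
Host bits = 32 - 28 = 4
Network last octet = 64 AND mask = 64
Host part size = 2^4 - 1 = 15
Broadcast last octet = 64 OR 15 = 79

79


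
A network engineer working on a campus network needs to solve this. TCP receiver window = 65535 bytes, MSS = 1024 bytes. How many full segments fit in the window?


Given: RWND = 65535 bytes, MSS = 1024 bytes
Full segments = floor(RWND / MSS)
Full segments = floor(65535 / 1024)
Full segments = floor(63.999) = 63

63


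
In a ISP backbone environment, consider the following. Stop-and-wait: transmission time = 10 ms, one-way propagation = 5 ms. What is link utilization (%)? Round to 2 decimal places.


Given: Ttrans = 10 ms, Tprop = 5 ms
RTT = 2 * Tprop = 2 * 5 = 10 ms
U = Ttrans / (Ttrans + RTT)
U = 10 / (10 + 10)
U = 10 / 20 = 0.5
U% = 50.00%

50.00


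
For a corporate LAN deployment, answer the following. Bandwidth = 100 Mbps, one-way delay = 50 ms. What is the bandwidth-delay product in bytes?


Given: bandwidth = 100 Mbps, delay = 50 ms
BDP in bits = 100 * 10^6 * 50 / 1000
BDP in bits = 5000000
BDP in bytes = 5000000 / 8 = 625000

625000


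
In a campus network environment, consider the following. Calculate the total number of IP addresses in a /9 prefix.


Given: CIDR prefix /9
Host bits = 32 - 9 = 23
Total addresses = 2^23 = 8388608

8388608


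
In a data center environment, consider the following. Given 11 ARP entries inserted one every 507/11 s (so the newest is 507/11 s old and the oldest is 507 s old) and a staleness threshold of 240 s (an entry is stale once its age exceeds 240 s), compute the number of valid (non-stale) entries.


Ages are k * 507/11 s for k = 1..11 (spacing = 46.0909 s).
Entry k is valid iff k * 507/11 <= 240 iff k <= 11 * 240 / 507 = 5.2071
n_valid = floor(5.2071) = 5
(n_stale = 11 - 5 = 6)

5


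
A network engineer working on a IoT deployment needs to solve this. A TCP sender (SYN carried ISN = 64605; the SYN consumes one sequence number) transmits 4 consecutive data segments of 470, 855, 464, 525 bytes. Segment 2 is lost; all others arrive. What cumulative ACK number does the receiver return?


SYN uses sequence number 64605; first data byte = ISN + 1 = 64606.
Segment 1: SEQ = 64606, len = 470 B, covers [64606, 65075]
Segment 2: SEQ = 65076, len = 855 B, covers [65076, 65930] [LOST]
Segment 3: SEQ = 65931, len = 464 B, covers [65931, 66394]
Segment 4: SEQ = 66395, len = 525 B, covers [66395, 66919]
In-order data received: bytes [64606, 65075] (segments 1..1).
Segment 2 missing -> gap begins at byte 65076; later segments buffered out of order.
Cumulative ACK = next expected in-order byte = 64606 + 470 = 65076

65076


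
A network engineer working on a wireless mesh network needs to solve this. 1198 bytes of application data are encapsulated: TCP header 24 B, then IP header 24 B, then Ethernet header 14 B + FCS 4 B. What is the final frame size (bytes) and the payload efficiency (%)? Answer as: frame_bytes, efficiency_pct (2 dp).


TCP segment = 1198 + 24 = 1222 B
IP packet = 1222 + 24 = 1246 B
Ethernet frame = 1246 + 14 + 4 = 1264 B
Efficiency = app / frame = 1198 / 1264 = 0.947785 = 94.7785% -> 94.78% (2 dp)

1264, 94.78


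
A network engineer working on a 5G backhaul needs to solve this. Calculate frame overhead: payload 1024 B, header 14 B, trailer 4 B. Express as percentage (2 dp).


Given: payload = 1024 B, header = 14 B, trailer = 4 B
Overhead bytes = header + trailer = 14 + 4 = 18
Total frame = payload + overhead = 1024 + 18 = 1042
Overhead % = 18 / 1042 * 100 = 1.7274% -> 1.73% (2 dp)

1.73


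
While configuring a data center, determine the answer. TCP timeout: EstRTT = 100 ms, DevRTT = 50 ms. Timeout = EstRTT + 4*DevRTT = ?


Given: EstRTT = 100 ms, DevRTT = 50 ms
Timeout = EstRTT + 4 * DevRTT
4 * DevRTT = 4 * 50 = 200
Timeout = 100 + 200 = 300 ms

300


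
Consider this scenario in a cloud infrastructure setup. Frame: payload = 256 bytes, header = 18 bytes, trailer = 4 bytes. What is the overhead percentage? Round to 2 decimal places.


Given: payload = 256 B, header = 18 B, trailer = 4 B
Overhead bytes = header + trailer = 18 + 4 = 22
Total frame = payload + overhead = 256 + 22 = 278
Overhead % = 22 / 278 * 100 = 7.9137% -> 7.91% (2 dp)

7.91


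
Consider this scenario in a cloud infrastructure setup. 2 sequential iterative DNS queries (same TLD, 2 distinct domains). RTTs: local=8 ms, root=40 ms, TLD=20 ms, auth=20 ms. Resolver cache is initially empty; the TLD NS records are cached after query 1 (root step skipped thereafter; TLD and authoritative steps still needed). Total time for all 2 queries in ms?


Lookup 1 (cold cache): local + root + TLD + auth = 8 + 40 + 20 + 20 = 88 ms
Lookups 2..2 (TLD NS cached -> skip root; new domain -> still ask TLD and auth): local + TLD + auth = 8 + 20 + 20 = 48 ms each
Remaining 1 lookups: 1 * 48 = 48 ms
Total = 88 + 48 = 136 ms

136


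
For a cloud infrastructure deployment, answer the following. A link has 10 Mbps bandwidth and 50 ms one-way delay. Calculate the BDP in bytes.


Given: bandwidth = 10 Mbps, delay = 50 ms
BDP in bits = 10 * 10^6 * 50 / 1000
BDP in bits = 500000
BDP in bytes = 500000 / 8 = 62500

62500


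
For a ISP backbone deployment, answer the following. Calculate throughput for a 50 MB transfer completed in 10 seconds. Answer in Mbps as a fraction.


Given: file = 50 MB, time = 10 s
File in Mb = 50 * 8 = 400 Mb
Throughput = 400 / 10 Mbps
Throughput = 40 Mbps

40


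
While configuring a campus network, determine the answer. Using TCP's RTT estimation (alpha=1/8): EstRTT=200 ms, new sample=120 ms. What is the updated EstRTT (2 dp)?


Given: EstRTT = 200 ms, SampleRTT = 120 ms, alpha = 1/8
New EstRTT = (1 - alpha) * EstRTT + alpha * SampleRTT
(7/8) * 200 = 175
(1/8) * 120 = 15
New EstRTT = 175 + 15 = 190 ms -> 190.00 ms (2 dp)

190.00


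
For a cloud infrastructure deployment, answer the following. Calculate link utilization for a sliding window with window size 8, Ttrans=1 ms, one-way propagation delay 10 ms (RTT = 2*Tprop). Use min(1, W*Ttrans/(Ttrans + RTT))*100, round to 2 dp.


Given: W = 8, Ttrans = 1 ms, RTT = 20 ms (= 2 * Tprop, Tprop = 10 ms)
Cycle time = Ttrans + RTT = 1 + 20 = 21 ms (first packet sent until its ACK returns)
W * Ttrans = 8 * 1 = 8 ms of sending per cycle
W * Ttrans / (Ttrans + RTT) = 8 / 21 = 0.380952
U = min(1, 0.380952) = 0.380952
U% = 38.10%

38.10


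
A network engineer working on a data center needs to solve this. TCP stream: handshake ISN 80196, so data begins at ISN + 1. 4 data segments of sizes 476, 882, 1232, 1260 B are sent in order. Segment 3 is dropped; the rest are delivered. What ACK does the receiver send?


SYN uses sequence number 80196; first data byte = ISN + 1 = 80197.
Segment 1: SEQ = 80197, len = 476 B, covers [80197, 80672]
Segment 2: SEQ = 80673, len = 882 B, covers [80673, 81554]
Segment 3: SEQ = 81555, len = 1232 B, covers [81555, 82786] [LOST]
Segment 4: SEQ = 82787, len = 1260 B, covers [82787, 84046]
In-order data received: bytes [80197, 81554] (segments 1..2).
Segment 3 missing -> gap begins at byte 81555; later segments buffered out of order.
Cumulative ACK = next expected in-order byte = 80197 + 476 + 882 = 81555

81555


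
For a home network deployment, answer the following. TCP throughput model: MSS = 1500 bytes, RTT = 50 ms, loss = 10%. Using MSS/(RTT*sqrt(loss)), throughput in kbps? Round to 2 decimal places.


Given: MSS = 1500 bytes, RTT = 50 ms, loss = 10%
RTT in seconds = 50 / 1000 = 0.05
Loss rate = 10% = 0.1
sqrt(loss) = sqrt(0.1) = 0.316227766017
Throughput (bytes/s) = 1500 / (0.05 * 0.316227766017) = 94868.3298
Throughput (kbps) = 94868.3298 * 8 / 1000 = 758.946638 -> 758.95 kbps (2 dp)

758.95


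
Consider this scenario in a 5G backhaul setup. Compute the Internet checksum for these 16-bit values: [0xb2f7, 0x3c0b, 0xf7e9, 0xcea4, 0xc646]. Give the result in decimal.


Given words: [0xb2f7, 0x3c0b, 0xf7e9, 0xcea4, 0xc646]
Step 1: Sum all words
Raw sum = 45815 + 15371 + 63465 + 52900 + 50758 = 228309
Step 2: Fold carry: (31701 + 3) = 31704
One's complement = ~31704 & 0xFFFF = 33831

33831


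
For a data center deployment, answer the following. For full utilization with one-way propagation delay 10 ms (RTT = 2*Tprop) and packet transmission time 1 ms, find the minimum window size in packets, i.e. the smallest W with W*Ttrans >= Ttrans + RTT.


Given: Ttrans = 1 ms, RTT = 20 ms (= 2 * Tprop, Tprop = 10 ms)
Time until first ACK returns = Ttrans + RTT = 1 + 20 = 21 ms
Need W * Ttrans >= Ttrans + RTT  ->  W >= (Ttrans + RTT) / Ttrans
(Ttrans + RTT) / Ttrans = 21 / 1 = 21
W_min = ceil(21) = 21

21


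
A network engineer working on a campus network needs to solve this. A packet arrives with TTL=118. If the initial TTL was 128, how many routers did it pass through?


Given: initial TTL = 128, received TTL = 118
Hops = initial TTL - received TTL
Hops = 128 - 118 = 10

10


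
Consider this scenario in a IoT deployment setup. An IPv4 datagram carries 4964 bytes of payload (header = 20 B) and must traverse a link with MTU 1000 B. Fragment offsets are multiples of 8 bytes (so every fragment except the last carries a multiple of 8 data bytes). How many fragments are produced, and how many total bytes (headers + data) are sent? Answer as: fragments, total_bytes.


Max data per non-final fragment = floor((MTU - header)/8)*8 = floor((1000 - 20)/8)*8 = floor(980/8)*8 = 976 B
Final fragment needs no 8-byte alignment: it can carry up to MTU - header = 980 B
Non-final fragments needed = ceil((payload - 980) / 976) = ceil(3984/976) = ceil(4.0820) = 5
Number of fragments = 5 + 1 = 6
Fragment sizes (data): 5 * 976 B + 84 B (last, 84 <= 980 OK)
Total bytes sent = payload + n_frags * header = 4964 + 6*20 = 4964 + 120 = 5084 B

6, 5084


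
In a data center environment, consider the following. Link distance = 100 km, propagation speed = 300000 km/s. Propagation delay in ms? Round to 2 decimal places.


Given: distance = 100 km, speed = 300000 km/s
Delay = distance / speed = 100 / 300000 seconds
Delay in ms = 100 * 1000 / 300000
Delay = 0.3333 ms
Rounded to 2 dp = 0.33 ms

0.33


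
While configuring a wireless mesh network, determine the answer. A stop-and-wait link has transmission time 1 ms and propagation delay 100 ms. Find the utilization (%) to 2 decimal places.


Given: Ttrans = 1 ms, Tprop = 100 ms
RTT = 2 * Tprop = 2 * 100 = 200 ms
U = Ttrans / (Ttrans + RTT)
U = 1 / (1 + 200)
U = 1 / 201 = 0.004975
U% = 0.50%

0.50


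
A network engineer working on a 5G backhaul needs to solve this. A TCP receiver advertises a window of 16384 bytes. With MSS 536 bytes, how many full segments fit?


Given: RWND = 16384 bytes, MSS = 536 bytes
Full segments = floor(RWND / MSS)
Full segments = floor(16384 / 536)
Full segments = floor(30.5672) = 30

30


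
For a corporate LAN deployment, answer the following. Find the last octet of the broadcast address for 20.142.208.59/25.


Given: IP = 20.142.208.59, prefix = /25
Host bits = 32 - 25 = 7
Network last octet = 59 AND mask = 0
Host part size = 2^7 - 1 = 127
Broadcast last octet = 0 OR 127 = 127

127


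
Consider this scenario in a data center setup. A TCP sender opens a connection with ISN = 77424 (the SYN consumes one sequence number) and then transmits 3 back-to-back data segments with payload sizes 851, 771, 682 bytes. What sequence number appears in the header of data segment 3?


The SYN occupies sequence number ISN = 77424, so the first data byte is ISN + 1 = 77425.
SEQ of data segment i = (ISN + 1) + sum of payload sizes of segments 1..i-1.
Segment 1: SEQ = 77425, payload = 851 bytes
Segment 2: SEQ = 78276, payload = 771 bytes
Segment 3: SEQ = 79047, payload = 682 bytes
SEQ of segment 3 = 77425 + 851 + 771 = 79047

79047


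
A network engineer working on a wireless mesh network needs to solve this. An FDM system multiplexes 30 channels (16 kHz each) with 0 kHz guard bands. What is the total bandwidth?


Given: 30 channels, 16 kHz each, guard = 0 kHz
Channel bandwidth = 30 * 16 = 480 kHz
Guard bands = 29 gaps * 0 kHz = 0 kHz
Total = 480 + 0 = 480 kHz

480


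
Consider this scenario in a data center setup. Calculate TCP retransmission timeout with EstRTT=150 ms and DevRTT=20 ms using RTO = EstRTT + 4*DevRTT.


Given: EstRTT = 150 ms, DevRTT = 20 ms
Timeout = EstRTT + 4 * DevRTT
4 * DevRTT = 4 * 20 = 80
Timeout = 150 + 80 = 230 ms

230


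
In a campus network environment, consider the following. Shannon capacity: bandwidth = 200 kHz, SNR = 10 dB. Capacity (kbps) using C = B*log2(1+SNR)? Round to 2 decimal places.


Given: B = 200 kHz, SNR = 10 dB
SNR linear = 10^(10/10) = 10
1 + SNR = 11
log2(11) = 3.4594316186
C = 200 * 1000 * 3.4594316186 = 691886.3237 bps
C = 691.886324 kbps -> 691.89 kbps (2 dp)

691.89


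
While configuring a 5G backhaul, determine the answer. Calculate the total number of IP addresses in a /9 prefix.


Given: CIDR prefix /9
Host bits = 32 - 9 = 23
Total addresses = 2^23 = 8388608

8388608


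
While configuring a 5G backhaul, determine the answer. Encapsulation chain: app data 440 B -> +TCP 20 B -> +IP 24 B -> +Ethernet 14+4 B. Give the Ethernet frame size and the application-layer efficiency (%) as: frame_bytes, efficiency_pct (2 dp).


TCP segment = 440 + 20 = 460 B
IP packet = 460 + 24 = 484 B
Ethernet frame = 484 + 14 + 4 = 502 B
Efficiency = app / frame = 440 / 502 = 0.876494 = 87.6494% -> 87.65% (2 dp)

502, 87.65


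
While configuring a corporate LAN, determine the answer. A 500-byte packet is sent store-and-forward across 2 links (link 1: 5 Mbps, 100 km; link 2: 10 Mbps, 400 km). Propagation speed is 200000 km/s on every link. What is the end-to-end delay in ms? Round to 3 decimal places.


Packet = 500 bytes = 4000 bits. Store-and-forward: sum (t_trans + t_prop) per link.
Link 1: t_trans = 4000/(5*10^6) s = 0.8000 ms; t_prop = 100/200000 s = 0.5000 ms; subtotal = 1.3000 ms
Link 2: t_trans = 4000/(10*10^6) s = 0.4000 ms; t_prop = 400/200000 s = 2.0000 ms; subtotal = 2.4000 ms
End-to-end = 1.3000 + 2.4000 = 3.7000 ms -> 3.700 ms (3 dp)

3.700


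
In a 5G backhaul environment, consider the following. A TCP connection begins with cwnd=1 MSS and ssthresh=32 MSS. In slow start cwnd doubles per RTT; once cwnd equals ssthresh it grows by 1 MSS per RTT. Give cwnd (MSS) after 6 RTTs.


RTT 0: cwnd = 1 MSS (initial)
RTT 1: cwnd = 2 MSS (slow start, doubled)
RTT 2: cwnd = 4 MSS (slow start, doubled)
RTT 3: cwnd = 8 MSS (slow start, doubled)
RTT 4: cwnd = 16 MSS (slow start, doubled)
RTT 5: cwnd = 32 MSS (slow start, doubled)
RTT 6: cwnd = 33 MSS (congestion avoidance, +1)

33


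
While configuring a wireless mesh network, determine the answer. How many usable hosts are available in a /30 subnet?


Given: subnet mask /30
Host bits = 32 - 30 = 2
Total addresses = 2^2 = 4
Usable hosts = 4 - 2 (network + broadcast) = 2

2


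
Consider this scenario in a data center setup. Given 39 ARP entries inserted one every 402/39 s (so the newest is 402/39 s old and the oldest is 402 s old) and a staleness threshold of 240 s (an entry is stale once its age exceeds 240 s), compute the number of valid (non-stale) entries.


Ages are k * 402/39 s for k = 1..39 (spacing = 10.3077 s).
Entry k is valid iff k * 402/39 <= 240 iff k <= 39 * 240 / 402 = 23.2836
n_valid = floor(23.2836) = 23
(n_stale = 39 - 23 = 16)

23


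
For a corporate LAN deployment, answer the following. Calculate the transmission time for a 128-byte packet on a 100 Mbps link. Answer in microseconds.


Given: packet = 128 bytes, bandwidth = 100 Mbps
Packet in bits = 128 * 8 = 1024 bits
Bandwidth = 100 * 10^6 = 100000000 bps
Time = 1024 / 100000000 seconds
Time in us = 1024 * 10^6 / 100000000 = 10.24

10.24


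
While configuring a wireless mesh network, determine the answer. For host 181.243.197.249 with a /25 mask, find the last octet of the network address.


Given: IP = 181.243.197.249, prefix = /25
Subnet mask = 255.255.255.128
Last octet of IP: 249
Last octet of mask: 128
Network last octet = 249 AND 128 = 128

128


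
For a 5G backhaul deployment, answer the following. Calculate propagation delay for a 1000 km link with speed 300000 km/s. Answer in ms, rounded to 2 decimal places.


Given: distance = 1000 km, speed = 300000 km/s
Delay = distance / speed = 1000 / 300000 seconds
Delay in ms = 1000 * 1000 / 300000
Delay = 3.3333 ms
Rounded to 2 dp = 3.33 ms

3.33


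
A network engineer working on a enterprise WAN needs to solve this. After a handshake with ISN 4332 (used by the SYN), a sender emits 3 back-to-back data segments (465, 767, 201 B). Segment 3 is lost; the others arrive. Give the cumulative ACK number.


SYN uses sequence number 4332; first data byte = ISN + 1 = 4333.
Segment 1: SEQ = 4333, len = 465 B, covers [4333, 4797]
Segment 2: SEQ = 4798, len = 767 B, covers [4798, 5564]
Segment 3: SEQ = 5565, len = 201 B, covers [5565, 5765] [LOST]
In-order data received: bytes [4333, 5564] (segments 1..2).
Segment 3 missing -> gap begins at byte 5565.
Cumulative ACK = next expected in-order byte = 4333 + 465 + 767 = 5565

5565


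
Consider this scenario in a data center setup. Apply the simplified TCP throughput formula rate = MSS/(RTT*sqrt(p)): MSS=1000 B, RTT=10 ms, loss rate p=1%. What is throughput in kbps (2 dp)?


Given: MSS = 1000 bytes, RTT = 10 ms, loss = 1%
RTT in seconds = 10 / 1000 = 0.01
Loss rate = 1% = 0.01
sqrt(loss) = sqrt(0.01) = 0.1
Throughput (bytes/s) = 1000 / (0.01 * 0.1) = 1000000.0000
Throughput (kbps) = 1000000.0000 * 8 / 1000 = 8000.000000 -> 8000.00 kbps (2 dp)

8000.00


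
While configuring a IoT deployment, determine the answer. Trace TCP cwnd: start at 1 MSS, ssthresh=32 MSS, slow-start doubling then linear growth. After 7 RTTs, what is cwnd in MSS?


RTT 0: cwnd = 1 MSS (initial)
RTT 1: cwnd = 2 MSS (slow start, doubled)
RTT 2: cwnd = 4 MSS (slow start, doubled)
RTT 3: cwnd = 8 MSS (slow start, doubled)
RTT 4: cwnd = 16 MSS (slow start, doubled)
RTT 5: cwnd = 32 MSS (slow start, doubled)
RTT 6: cwnd = 33 MSS (congestion avoidance, +1)
RTT 7: cwnd = 34 MSS (congestion avoidance, +1)

34


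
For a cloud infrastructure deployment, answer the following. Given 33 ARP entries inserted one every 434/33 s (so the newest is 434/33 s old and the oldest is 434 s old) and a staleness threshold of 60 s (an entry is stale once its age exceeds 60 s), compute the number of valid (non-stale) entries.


Ages are k * 434/33 s for k = 1..33 (spacing = 13.1515 s).
Entry k is valid iff k * 434/33 <= 60 iff k <= 33 * 60 / 434 = 4.5622
n_valid = floor(4.5622) = 4
(n_stale = 33 - 4 = 29)

4


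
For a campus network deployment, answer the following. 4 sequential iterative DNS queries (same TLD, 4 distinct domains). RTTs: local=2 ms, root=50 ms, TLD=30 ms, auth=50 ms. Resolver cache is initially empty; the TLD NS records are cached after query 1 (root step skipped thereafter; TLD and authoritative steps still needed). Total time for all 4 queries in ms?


Lookup 1 (cold cache): local + root + TLD + auth = 2 + 50 + 30 + 50 = 132 ms
Lookups 2..4 (TLD NS cached -> skip root; new domain -> still ask TLD and auth): local + TLD + auth = 2 + 30 + 50 = 82 ms each
Remaining 3 lookups: 3 * 82 = 246 ms
Total = 132 + 246 = 378 ms

378


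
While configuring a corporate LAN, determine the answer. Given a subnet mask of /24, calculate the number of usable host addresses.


Given: subnet mask /24
Host bits = 32 - 24 = 8
Total addresses = 2^8 = 256
Usable hosts = 256 - 2 (network + broadcast) = 254

254


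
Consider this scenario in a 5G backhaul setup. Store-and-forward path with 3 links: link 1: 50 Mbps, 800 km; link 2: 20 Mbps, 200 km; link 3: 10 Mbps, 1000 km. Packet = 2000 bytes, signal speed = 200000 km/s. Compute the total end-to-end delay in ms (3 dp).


Packet = 2000 bytes = 16000 bits. Store-and-forward: sum (t_trans + t_prop) per link.
Link 1: t_trans = 16000/(50*10^6) s = 0.3200 ms; t_prop = 800/200000 s = 4.0000 ms; subtotal = 4.3200 ms
Link 2: t_trans = 16000/(20*10^6) s = 0.8000 ms; t_prop = 200/200000 s = 1.0000 ms; subtotal = 1.8000 ms
Link 3: t_trans = 16000/(10*10^6) s = 1.6000 ms; t_prop = 1000/200000 s = 5.0000 ms; subtotal = 6.6000 ms
End-to-end = 4.3200 + 1.8000 + 6.6000 = 12.7200 ms -> 12.720 ms (3 dp)

12.720


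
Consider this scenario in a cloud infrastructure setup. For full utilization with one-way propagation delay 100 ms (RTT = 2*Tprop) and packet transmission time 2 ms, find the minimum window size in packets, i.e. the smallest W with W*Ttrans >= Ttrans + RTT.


Given: Ttrans = 2 ms, RTT = 200 ms (= 2 * Tprop, Tprop = 100 ms)
Time until first ACK returns = Ttrans + RTT = 2 + 200 = 202 ms
Need W * Ttrans >= Ttrans + RTT  ->  W >= (Ttrans + RTT) / Ttrans
(Ttrans + RTT) / Ttrans = 202 / 2 = 101
W_min = ceil(101) = 101

101


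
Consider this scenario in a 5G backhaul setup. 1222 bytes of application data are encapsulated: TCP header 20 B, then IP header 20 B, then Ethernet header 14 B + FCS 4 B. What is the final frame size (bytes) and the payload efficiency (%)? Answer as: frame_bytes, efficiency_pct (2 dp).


TCP segment = 1222 + 20 = 1242 B
IP packet = 1242 + 20 = 1262 B
Ethernet frame = 1262 + 14 + 4 = 1280 B
Efficiency = app / frame = 1222 / 1280 = 0.954688 = 95.4688% -> 95.47% (2 dp)

1280, 95.47


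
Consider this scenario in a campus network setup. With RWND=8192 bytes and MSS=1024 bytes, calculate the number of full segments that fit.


Given: RWND = 8192 bytes, MSS = 1024 bytes
Full segments = floor(RWND / MSS)
Full segments = floor(8192 / 1024)
Full segments = floor(8.0) = 8

8


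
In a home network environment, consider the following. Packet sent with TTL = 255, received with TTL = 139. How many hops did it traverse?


Given: initial TTL = 255, received TTL = 139
Hops = initial TTL - received TTL
Hops = 255 - 139 = 116

116


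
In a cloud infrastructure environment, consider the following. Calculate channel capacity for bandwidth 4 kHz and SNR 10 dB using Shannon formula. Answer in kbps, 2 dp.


Given: B = 4 kHz, SNR = 10 dB
SNR linear = 10^(10/10) = 10
1 + SNR = 11
log2(11) = 3.4594316186
C = 4 * 1000 * 3.4594316186 = 13837.7265 bps
C = 13.837726 kbps -> 13.84 kbps (2 dp)

13.84


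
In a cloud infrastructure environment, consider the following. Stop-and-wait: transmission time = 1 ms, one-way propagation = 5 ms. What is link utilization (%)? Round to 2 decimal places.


Given: Ttrans = 1 ms, Tprop = 5 ms
RTT = 2 * Tprop = 2 * 5 = 10 ms
U = Ttrans / (Ttrans + RTT)
U = 1 / (1 + 10)
U = 1 / 11 = 0.090909
U% = 9.09%

9.09


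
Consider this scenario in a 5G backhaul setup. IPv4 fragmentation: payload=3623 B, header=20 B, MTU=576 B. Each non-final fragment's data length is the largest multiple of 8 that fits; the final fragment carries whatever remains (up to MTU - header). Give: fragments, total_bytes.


Max data per non-final fragment = floor((MTU - header)/8)*8 = floor((576 - 20)/8)*8 = floor(556/8)*8 = 552 B
Final fragment needs no 8-byte alignment: it can carry up to MTU - header = 556 B
Non-final fragments needed = ceil((payload - 556) / 552) = ceil(3067/552) = ceil(5.5562) = 6
Number of fragments = 6 + 1 = 7
Fragment sizes (data): 6 * 552 B + 311 B (last, 311 <= 556 OK)
Total bytes sent = payload + n_frags * header = 3623 + 7*20 = 3623 + 140 = 3763 B

7, 3763


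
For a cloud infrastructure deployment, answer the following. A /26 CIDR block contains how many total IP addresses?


Given: CIDR prefix /26
Host bits = 32 - 26 = 6
Total addresses = 2^6 = 64

64


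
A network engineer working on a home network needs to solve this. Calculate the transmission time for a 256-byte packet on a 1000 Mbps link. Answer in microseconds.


Given: packet = 256 bytes, bandwidth = 1000 Mbps
Packet in bits = 256 * 8 = 2048 bits
Bandwidth = 1000 * 10^6 = 1000000000 bps
Time = 2048 / 1000000000 seconds
Time in us = 2048 * 10^6 / 1000000000 = 2.048

2.048


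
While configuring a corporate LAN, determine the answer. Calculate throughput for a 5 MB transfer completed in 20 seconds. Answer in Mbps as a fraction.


Given: file = 5 MB, time = 20 s
File in Mb = 5 * 8 = 40 Mb
Throughput = 40 / 20 Mbps
Throughput = 2 Mbps

2


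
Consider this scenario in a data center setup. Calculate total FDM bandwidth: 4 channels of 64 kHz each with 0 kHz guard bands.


Given: 4 channels, 64 kHz each, guard = 0 kHz
Channel bandwidth = 4 * 64 = 256 kHz
Guard bands = 3 gaps * 0 kHz = 0 kHz
Total = 256 + 0 = 256 kHz

256


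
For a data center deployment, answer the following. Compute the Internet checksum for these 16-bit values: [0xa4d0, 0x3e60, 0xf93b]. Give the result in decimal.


Given words: [0xa4d0, 0x3e60, 0xf93b]
Step 1: Sum all words
Raw sum = 42192 + 15968 + 63803 = 121963
Step 2: Fold carry: (56427 + 1) = 56428
One's complement = ~56428 & 0xFFFF = 9107

9107


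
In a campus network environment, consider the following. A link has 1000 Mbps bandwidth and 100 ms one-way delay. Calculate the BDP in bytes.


Given: bandwidth = 1000 Mbps, delay = 100 ms
BDP in bits = 1000 * 10^6 * 100 / 1000
BDP in bits = 100000000
BDP in bytes = 100000000 / 8 = 12500000

12500000


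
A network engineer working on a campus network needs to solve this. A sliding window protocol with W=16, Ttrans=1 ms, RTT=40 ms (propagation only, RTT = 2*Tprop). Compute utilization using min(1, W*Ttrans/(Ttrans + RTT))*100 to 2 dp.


Given: W = 16, Ttrans = 1 ms, RTT = 40 ms (= 2 * Tprop, Tprop = 20 ms)
Cycle time = Ttrans + RTT = 1 + 40 = 41 ms (first packet sent until its ACK returns)
W * Ttrans = 16 * 1 = 16 ms of sending per cycle
W * Ttrans / (Ttrans + RTT) = 16 / 41 = 0.390244
U = min(1, 0.390244) = 0.390244
U% = 39.02%

39.02


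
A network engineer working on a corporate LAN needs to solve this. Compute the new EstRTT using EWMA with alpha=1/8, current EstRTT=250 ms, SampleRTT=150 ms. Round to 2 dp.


Given: EstRTT = 250 ms, SampleRTT = 150 ms, alpha = 1/8
New EstRTT = (1 - alpha) * EstRTT + alpha * SampleRTT
(7/8) * 250 = 218.75
(1/8) * 150 = 18.75
New EstRTT = 218.75 + 18.75 = 237.5 ms -> 237.50 ms (2 dp)

237.50


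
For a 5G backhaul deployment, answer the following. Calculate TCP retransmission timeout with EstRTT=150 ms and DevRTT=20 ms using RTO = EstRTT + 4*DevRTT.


Given: EstRTT = 150 ms, DevRTT = 20 ms
Timeout = EstRTT + 4 * DevRTT
4 * DevRTT = 4 * 20 = 80
Timeout = 150 + 80 = 230 ms

230


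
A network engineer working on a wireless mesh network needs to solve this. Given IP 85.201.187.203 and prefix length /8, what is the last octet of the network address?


Given: IP = 85.201.187.203, prefix = /8
Subnet mask = 255.0.0.0
Last octet of IP: 203
Last octet of mask: 0
Network last octet = 203 AND 0 = 0

0


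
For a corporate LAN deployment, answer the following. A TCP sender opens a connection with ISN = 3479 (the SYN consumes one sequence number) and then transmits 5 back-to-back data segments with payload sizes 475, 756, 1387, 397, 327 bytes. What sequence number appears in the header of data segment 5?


The SYN occupies sequence number ISN = 3479, so the first data byte is ISN + 1 = 3480.
SEQ of data segment i = (ISN + 1) + sum of payload sizes of segments 1..i-1.
Segment 1: SEQ = 3480, payload = 475 bytes
Segment 2: SEQ = 3955, payload = 756 bytes
Segment 3: SEQ = 4711, payload = 1387 bytes
Segment 4: SEQ = 6098, payload = 397 bytes
Segment 5: SEQ = 6495, payload = 327 bytes
SEQ of segment 5 = 3480 + 475 + 756 + 1387 + 397 = 6495

6495


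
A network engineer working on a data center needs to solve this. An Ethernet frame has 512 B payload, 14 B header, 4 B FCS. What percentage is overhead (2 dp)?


Given: payload = 512 B, header = 14 B, trailer = 4 B
Overhead bytes = header + trailer = 14 + 4 = 18
Total frame = payload + overhead = 512 + 18 = 530
Overhead % = 18 / 530 * 100 = 3.3962% -> 3.40% (2 dp)

3.40


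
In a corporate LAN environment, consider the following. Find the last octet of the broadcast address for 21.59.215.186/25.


Given: IP = 21.59.215.186, prefix = /25
Host bits = 32 - 25 = 7
Network last octet = 186 AND mask = 128
Host part size = 2^7 - 1 = 127
Broadcast last octet = 128 OR 127 = 255

255


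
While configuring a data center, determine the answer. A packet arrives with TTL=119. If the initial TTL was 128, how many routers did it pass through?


Given: initial TTL = 128, received TTL = 119
Hops = initial TTL - received TTL
Hops = 128 - 119 = 9

9


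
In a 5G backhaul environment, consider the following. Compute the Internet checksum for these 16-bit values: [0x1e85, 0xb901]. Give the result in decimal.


Given words: [0x1e85, 0xb901]
Step 1: Sum all words
Raw sum = 7813 + 47361 = 55174
One's complement = ~55174 & 0xFFFF = 10361

10361


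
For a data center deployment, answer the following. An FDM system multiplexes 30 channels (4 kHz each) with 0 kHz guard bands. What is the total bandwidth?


Given: 30 channels, 4 kHz each, guard = 0 kHz
Channel bandwidth = 30 * 4 = 120 kHz
Guard bands = 29 gaps * 0 kHz = 0 kHz
Total = 120 + 0 = 120 kHz

120


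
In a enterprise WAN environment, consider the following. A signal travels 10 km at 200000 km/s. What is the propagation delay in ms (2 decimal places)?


Given: distance = 10 km, speed = 200000 km/s
Delay = distance / speed = 10 / 200000 seconds
Delay in ms = 10 * 1000 / 200000
Delay = 0.0500 ms
Rounded to 2 dp = 0.05 ms

0.05


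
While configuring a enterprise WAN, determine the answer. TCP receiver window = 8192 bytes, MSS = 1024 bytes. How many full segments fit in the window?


Given: RWND = 8192 bytes, MSS = 1024 bytes
Full segments = floor(RWND / MSS)
Full segments = floor(8192 / 1024)
Full segments = floor(8.0) = 8

8


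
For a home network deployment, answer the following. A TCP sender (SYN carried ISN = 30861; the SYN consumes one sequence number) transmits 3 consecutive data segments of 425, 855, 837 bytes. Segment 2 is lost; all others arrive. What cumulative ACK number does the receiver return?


SYN uses sequence number 30861; first data byte = ISN + 1 = 30862.
Segment 1: SEQ = 30862, len = 425 B, covers [30862, 31286]
Segment 2: SEQ = 31287, len = 855 B, covers [31287, 32141] [LOST]
Segment 3: SEQ = 32142, len = 837 B, covers [32142, 32978]
In-order data received: bytes [30862, 31286] (segments 1..1).
Segment 2 missing -> gap begins at byte 31287; later segments buffered out of order.
Cumulative ACK = next expected in-order byte = 30862 + 425 = 31287

31287
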